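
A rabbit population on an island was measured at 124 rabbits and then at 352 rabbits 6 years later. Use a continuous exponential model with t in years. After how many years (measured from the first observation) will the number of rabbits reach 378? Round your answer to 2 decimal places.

t ≈ 6.41 years

r = ln(352/124) / 6 ≈ 0.173892 per year
t = ln(378/124) / r = 1.11461 / 0.173892 ≈ 6.41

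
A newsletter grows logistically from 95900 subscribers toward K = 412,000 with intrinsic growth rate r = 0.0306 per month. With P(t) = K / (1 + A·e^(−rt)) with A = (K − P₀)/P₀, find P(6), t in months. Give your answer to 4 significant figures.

A = (412000 − 95900)/95900 = 3.29614
P(6) = 412000 / (1 + 3.29614·e^(−0.0306·6)) = 412000 / (1 + 3.29614·0.832269)
= 412000 / 3.74328 ≈ 110064.03

≈ 110,100 subscribers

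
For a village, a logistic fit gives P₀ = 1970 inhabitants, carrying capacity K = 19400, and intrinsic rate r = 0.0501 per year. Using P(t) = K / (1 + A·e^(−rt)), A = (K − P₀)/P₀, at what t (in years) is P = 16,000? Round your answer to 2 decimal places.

A = (19400 − 1970)/1970 = 8.84772
16000 = 19400/(1 + 8.84772·e^(−0.0501t)) → 1 + 8.84772·e^(−0.0501t) = 1.2125
e^(−0.0501t) = 0.024017 → t = ln(41.63631)/0.0501 = 3.72897/0.0501

t ≈ 74.43 years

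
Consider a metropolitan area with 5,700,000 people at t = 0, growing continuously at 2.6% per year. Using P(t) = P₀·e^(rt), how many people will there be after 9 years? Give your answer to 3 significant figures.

P(9) = 5700000 · e^(0.026·9) = 5700000 · e^(0.234)
= 5700000 · 1.26364 ≈ 7202773.61

≈ 7,200,000 people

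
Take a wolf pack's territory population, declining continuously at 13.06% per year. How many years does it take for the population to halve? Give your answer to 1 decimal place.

half-life ≈ 5.3 years

half-life = ln(2) / |r| = 0.69315 / 0.1306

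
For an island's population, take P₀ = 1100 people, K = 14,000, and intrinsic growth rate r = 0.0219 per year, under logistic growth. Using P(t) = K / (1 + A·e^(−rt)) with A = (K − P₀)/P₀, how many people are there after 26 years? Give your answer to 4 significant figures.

≈ 1,833 people

A = (14000 − 1100)/1100 = 11.72727
P(26) = 14000 / (1 + 11.72727·e^(−0.0219·26)) = 14000 / (1 + 11.72727·0.565865)
= 14000 / 7.63605 ≈ 1833.41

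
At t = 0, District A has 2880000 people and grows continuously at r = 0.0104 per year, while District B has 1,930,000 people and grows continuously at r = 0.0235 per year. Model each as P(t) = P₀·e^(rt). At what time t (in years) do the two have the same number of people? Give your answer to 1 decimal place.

t ≈ 30.6 years

2880000·e^(0.0104t) = 1930000·e^(0.0235t)
2880000/1930000 = e^((0.0235 − 0.0104)t) → ln(1.49223) = 0.0131·t
t = 0.40027 / 0.0131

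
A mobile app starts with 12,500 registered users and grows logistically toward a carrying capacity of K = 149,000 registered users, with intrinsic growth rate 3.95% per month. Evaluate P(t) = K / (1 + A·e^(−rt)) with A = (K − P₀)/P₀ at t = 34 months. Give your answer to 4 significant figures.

≈ 38,690 registered users

A = (149000 − 12500)/12500 = 10.92
P(34) = 149000 / (1 + 10.92·e^(−0.0395·34)) = 149000 / (1 + 10.92·0.261061)
= 149000 / 3.85079 ≈ 38693.36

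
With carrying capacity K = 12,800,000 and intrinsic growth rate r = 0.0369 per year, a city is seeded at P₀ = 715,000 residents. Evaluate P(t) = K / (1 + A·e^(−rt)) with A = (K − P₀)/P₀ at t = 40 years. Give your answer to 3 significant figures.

≈ 2,630,000 residents

A = (12800000 − 715000)/715000 = 16.9021
P(40) = 12800000 / (1 + 16.9021·e^(−0.0369·40)) = 12800000 / (1 + 16.9021·0.22855)
= 12800000 / 4.86298 ≈ 2632133.33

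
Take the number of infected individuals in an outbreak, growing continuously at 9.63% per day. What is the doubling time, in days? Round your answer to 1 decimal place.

doubling time = ln(2) / |r| = 0.69315 / 0.0963

doubling time ≈ 7.2 days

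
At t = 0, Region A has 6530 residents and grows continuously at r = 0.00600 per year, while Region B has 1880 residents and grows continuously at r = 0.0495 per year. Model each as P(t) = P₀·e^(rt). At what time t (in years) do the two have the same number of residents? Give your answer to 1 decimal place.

t ≈ 28.6 years

6530·e^(0.006t) = 1880·e^(0.0495t)
6530/1880 = e^((0.0495 − 0.006)t) → ln(3.4734) = 0.0435·t
t = 1.24514 / 0.0435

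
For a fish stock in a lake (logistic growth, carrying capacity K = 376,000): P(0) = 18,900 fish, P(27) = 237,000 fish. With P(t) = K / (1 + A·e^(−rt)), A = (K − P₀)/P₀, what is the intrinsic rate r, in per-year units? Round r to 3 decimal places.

A = (376000 − 18900)/18900 = 18.89418
237000 = 376000/(1 + 18.89418·e^(−r·27)) → e^(−27r) = (1.5865 − 1)/18.89418 = 0.031041
r = −ln(0.031041)/27 = 3.47244/27

r ≈ 0.129 per year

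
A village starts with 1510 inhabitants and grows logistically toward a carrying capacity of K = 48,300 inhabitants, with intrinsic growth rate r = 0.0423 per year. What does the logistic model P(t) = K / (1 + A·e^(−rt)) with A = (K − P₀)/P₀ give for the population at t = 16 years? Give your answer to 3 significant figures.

A = (48300 − 1510)/1510 = 30.98675
P(16) = 48300 / (1 + 30.98675·e^(−0.0423·16)) = 48300 / (1 + 30.98675·0.508241)
= 48300 / 16.74873 ≈ 2883.8

≈ 2,880 inhabitants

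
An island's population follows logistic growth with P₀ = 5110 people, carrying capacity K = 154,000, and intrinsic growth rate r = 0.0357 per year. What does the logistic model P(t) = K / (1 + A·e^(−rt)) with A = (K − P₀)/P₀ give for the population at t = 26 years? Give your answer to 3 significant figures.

A = (154000 − 5110)/5110 = 29.13699
P(26) = 154000 / (1 + 29.13699·e^(−0.0357·26)) = 154000 / (1 + 29.13699·0.395265)
= 154000 / 12.51682 ≈ 12303.45

≈ 12,300 people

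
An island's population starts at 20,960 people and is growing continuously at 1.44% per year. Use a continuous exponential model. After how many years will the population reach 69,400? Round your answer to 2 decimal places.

69400 = 20960 · e^(0.0144·t)
t = ln(69400/20960) / 0.0144 = ln(3.31107) / 0.0144 = 1.19727 / 0.0144

t ≈ 83.14 years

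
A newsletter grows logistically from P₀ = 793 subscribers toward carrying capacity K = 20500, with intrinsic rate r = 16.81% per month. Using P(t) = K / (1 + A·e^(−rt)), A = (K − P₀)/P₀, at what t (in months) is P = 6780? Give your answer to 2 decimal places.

t ≈ 14.92 months

A = (20500 − 793)/793 = 24.8512
6780 = 20500/(1 + 24.8512·e^(−0.1681t)) → 1 + 24.8512·e^(−0.1681t) = 3.0236
e^(−0.1681t) = 0.081429 → t = ln(12.28069)/0.1681 = 2.50803/0.1681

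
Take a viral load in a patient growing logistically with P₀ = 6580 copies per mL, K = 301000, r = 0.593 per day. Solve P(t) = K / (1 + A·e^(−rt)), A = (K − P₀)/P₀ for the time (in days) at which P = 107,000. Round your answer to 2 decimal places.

A = (301000 − 6580)/6580 = 44.74468
107000 = 301000/(1 + 44.74468·e^(−0.593t)) → 1 + 44.74468·e^(−0.593t) = 2.81308
e^(−0.593t) = 0.040521 → t = ln(24.67877)/0.593 = 3.20594/0.593

t ≈ 5.41 days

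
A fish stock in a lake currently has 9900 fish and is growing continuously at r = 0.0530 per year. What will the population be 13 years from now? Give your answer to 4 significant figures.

P(13) = 9900 · e^(0.053·13) = 9900 · e^(0.689)
= 9900 · 1.99172 ≈ 19718.06

≈ 19,720 fish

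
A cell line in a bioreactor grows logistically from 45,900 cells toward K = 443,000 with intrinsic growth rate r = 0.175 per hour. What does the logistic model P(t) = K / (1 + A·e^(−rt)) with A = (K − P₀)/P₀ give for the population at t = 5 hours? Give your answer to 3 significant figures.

A = (443000 − 45900)/45900 = 8.65142
P(5) = 443000 / (1 + 8.65142·e^(−0.175·5)) = 443000 / (1 + 8.65142·0.416862)
= 443000 / 4.60645 ≈ 96169.57

≈ 96,200 cells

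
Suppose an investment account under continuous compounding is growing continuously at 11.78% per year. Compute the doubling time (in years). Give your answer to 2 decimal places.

doubling time = ln(2) / |r| = 0.69315 / 0.1178

doubling time ≈ 5.88 years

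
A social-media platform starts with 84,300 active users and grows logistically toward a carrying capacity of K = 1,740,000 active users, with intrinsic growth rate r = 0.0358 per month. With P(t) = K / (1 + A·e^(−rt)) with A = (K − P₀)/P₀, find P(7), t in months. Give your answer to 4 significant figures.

A = (1740000 − 84300)/84300 = 19.64057
P(7) = 1740000 / (1 + 19.64057·e^(−0.0358·7)) = 1740000 / (1 + 19.64057·0.778334)
= 1740000 / 16.28692 ≈ 106834.22

≈ 106,800 active users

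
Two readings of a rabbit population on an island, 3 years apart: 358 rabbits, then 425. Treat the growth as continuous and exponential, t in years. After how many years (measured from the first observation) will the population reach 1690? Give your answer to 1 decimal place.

r = ln(425/358) / 3 ≈ 0.057185 per year
t = ln(1690/358) / r = 1.55195 / 0.057185 ≈ 27.139

t ≈ 27.1 years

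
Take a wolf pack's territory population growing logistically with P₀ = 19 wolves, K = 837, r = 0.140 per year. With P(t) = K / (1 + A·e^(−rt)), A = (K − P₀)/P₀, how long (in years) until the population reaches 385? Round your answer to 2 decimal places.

t ≈ 25.73 years

A = (837 − 19)/19 = 43.05263
385 = 837/(1 + 43.05263·e^(−0.14t)) → 1 + 43.05263·e^(−0.14t) = 2.17403
e^(−0.14t) = 0.02727 → t = ln(36.67094)/0.14 = 3.60198/0.14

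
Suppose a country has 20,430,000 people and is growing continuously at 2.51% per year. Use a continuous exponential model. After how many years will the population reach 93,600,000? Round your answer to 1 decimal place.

t ≈ 60.6 years

93600000 = 20430000 · e^(0.0251·t)
t = ln(93600000/20430000) / 0.0251 = ln(4.5815) / 0.0251 = 1.52203 / 0.0251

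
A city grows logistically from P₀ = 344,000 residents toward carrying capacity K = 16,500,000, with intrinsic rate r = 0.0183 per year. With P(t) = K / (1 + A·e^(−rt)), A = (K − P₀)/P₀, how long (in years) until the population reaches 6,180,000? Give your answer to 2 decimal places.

A = (16500000 − 344000)/344000 = 46.96512
6180000 = 16500000/(1 + 46.96512·e^(−0.0183t)) → 1 + 46.96512·e^(−0.0183t) = 2.6699
e^(−0.0183t) = 0.035556 → t = ln(28.12446)/0.0183 = 3.33664/0.0183

t ≈ 182.33 years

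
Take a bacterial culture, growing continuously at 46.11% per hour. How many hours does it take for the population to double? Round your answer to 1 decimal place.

doubling time = ln(2) / |r| = 0.69315 / 0.4611

doubling time ≈ 1.5 hours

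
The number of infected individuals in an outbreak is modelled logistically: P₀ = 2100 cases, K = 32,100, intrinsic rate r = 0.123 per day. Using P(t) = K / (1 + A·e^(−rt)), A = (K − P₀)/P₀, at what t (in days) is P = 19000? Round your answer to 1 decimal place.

A = (32100 − 2100)/2100 = 14.28571
19000 = 32100/(1 + 14.28571·e^(−0.123t)) → 1 + 14.28571·e^(−0.123t) = 1.68947
e^(−0.123t) = 0.048263 → t = ln(20.71974)/0.123 = 3.03109/0.123

t ≈ 24.6 days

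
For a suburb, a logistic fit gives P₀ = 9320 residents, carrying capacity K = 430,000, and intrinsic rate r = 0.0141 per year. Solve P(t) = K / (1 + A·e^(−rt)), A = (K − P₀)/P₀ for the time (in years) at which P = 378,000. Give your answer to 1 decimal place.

t ≈ 410.9 years

A = (430000 − 9320)/9320 = 45.13734
378000 = 430000/(1 + 45.13734·e^(−0.0141t)) → 1 + 45.13734·e^(−0.0141t) = 1.13757
e^(−0.0141t) = 0.003048 → t = ln(328.11373)/0.0141 = 5.79336/0.0141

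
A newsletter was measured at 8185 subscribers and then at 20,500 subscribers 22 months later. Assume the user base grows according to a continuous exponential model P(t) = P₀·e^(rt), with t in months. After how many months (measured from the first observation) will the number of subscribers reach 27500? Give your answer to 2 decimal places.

t ≈ 29.04 months

r = ln(20500/8185) / 22 ≈ 0.041733 per month
t = ln(27500/8185) / r = 1.21188 / 0.041733 ≈ 29.039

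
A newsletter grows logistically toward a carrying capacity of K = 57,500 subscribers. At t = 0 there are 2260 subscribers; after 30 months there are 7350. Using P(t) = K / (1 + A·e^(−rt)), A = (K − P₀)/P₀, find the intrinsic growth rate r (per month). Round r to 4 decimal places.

A = (57500 − 2260)/2260 = 24.44248
7350 = 57500/(1 + 24.44248·e^(−r·30)) → e^(−30r) = (7.82313 − 1)/24.44248 = 0.27915
r = −ln(0.27915)/30 = 1.276/30

r ≈ 0.0425 per month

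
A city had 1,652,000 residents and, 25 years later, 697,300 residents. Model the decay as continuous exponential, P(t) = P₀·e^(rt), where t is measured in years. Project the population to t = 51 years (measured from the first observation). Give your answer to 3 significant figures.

≈ 284,000 residents

r = ln(697300/1652000) / 25 ≈ -0.034501 per year
P(51) = 1652000 · e^(-0.034501·51) = 1652000 · 0.17212 ≈ 284345.05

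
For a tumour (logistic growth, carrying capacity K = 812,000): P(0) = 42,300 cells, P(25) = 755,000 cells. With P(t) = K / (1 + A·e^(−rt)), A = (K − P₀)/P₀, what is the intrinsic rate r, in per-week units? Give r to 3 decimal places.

A = (812000 − 42300)/42300 = 18.19622
755000 = 812000/(1 + 18.19622·e^(−r·25)) → e^(−25r) = (1.0755 − 1)/18.19622 = 0.004149
r = −ln(0.004149)/25 = 5.48488/25

r ≈ 0.219 per week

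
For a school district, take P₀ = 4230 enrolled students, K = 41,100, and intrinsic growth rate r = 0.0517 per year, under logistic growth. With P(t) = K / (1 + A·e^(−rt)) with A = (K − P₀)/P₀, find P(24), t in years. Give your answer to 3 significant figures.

A = (41100 − 4230)/4230 = 8.71631
P(24) = 41100 / (1 + 8.71631·e^(−0.0517·24)) = 41100 / (1 + 8.71631·0.289153)
= 41100 / 3.52035 ≈ 11674.99

≈ 11,700 enrolled students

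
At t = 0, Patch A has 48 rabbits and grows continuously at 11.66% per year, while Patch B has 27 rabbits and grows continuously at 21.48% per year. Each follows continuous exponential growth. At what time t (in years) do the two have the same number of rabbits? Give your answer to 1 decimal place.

48·e^(0.1166t) = 27·e^(0.2148t)
48/27 = e^((0.2148 − 0.1166)t) → ln(1.77778) = 0.0982·t
t = 0.57536 / 0.0982

t ≈ 5.9 years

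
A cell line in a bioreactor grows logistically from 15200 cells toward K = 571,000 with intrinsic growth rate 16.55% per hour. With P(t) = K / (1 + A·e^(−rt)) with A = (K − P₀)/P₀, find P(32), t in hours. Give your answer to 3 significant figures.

A = (571000 − 15200)/15200 = 36.56579
P(32) = 571000 / (1 + 36.56579·e^(−0.1655·32)) = 571000 / (1 + 36.56579·0.005012)
= 571000 / 1.18325 ≈ 482567.92

≈ 483,000 cells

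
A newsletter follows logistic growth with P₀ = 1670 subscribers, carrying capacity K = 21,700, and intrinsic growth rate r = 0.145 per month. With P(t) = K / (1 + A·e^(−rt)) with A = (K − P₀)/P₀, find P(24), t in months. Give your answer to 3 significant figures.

≈ 15,800 subscribers

A = (21700 − 1670)/1670 = 11.99401
P(24) = 21700 / (1 + 11.99401·e^(−0.145·24)) = 21700 / (1 + 11.99401·0.030807)
= 21700 / 1.3695 ≈ 15845.15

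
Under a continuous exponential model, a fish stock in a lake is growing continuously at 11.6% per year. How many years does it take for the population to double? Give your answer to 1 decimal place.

doubling time ≈ 6.0 years

doubling time = ln(2) / |r| = 0.69315 / 0.116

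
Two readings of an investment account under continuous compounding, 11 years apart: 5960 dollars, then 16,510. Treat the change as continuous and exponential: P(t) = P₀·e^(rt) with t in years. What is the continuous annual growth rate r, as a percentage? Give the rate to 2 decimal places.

r ≈ 9.26% per year

16510 = 5960 · e^(r·11)
e^(11r) = 16510/5960 = 2.77013
r = ln(2.77013) / 11 = 1.0189 / 11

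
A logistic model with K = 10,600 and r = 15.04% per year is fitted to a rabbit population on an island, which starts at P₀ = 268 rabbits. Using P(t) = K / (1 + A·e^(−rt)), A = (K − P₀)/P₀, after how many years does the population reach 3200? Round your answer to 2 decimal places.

t ≈ 18.71 years

A = (10600 − 268)/268 = 38.55224
3200 = 10600/(1 + 38.55224·e^(−0.1504t)) → 1 + 38.55224·e^(−0.1504t) = 3.3125
e^(−0.1504t) = 0.059984 → t = ln(16.67124)/0.1504 = 2.81368/0.1504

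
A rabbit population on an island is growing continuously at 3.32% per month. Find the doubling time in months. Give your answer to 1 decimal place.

doubling time ≈ 20.9 months

doubling time = ln(2) / |r| = 0.69315 / 0.0332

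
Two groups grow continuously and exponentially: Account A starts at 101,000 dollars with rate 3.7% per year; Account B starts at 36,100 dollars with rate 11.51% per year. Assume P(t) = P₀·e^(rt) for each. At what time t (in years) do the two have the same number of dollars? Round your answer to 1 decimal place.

t ≈ 13.2 years

101000·e^(0.037t) = 36100·e^(0.1151t)
101000/36100 = e^((0.1151 − 0.037)t) → ln(2.79778) = 0.0781·t
t = 1.02883 / 0.0781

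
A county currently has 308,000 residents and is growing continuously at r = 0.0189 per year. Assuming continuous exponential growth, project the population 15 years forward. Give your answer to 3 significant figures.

P(15) = 308000 · e^(0.0189·15) = 308000 · e^(0.2835)
= 308000 · 1.32777 ≈ 408952.82

≈ 409,000 residents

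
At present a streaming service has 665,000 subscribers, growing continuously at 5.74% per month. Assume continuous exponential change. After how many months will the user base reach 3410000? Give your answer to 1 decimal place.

3410000 = 665000 · e^(0.0574·t)
t = ln(3410000/665000) / 0.0574 = ln(5.12782) / 0.0574 = 1.63468 / 0.0574

t ≈ 28.5 months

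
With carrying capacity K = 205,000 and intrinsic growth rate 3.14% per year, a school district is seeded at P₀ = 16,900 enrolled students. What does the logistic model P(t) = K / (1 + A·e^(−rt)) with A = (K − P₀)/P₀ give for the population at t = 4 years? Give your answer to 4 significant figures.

≈ 18,950 enrolled students

A = (205000 − 16900)/16900 = 11.13018
P(4) = 205000 / (1 + 11.13018·e^(−0.0314·4)) = 205000 / (1 + 11.13018·0.881968)
= 205000 / 10.81646 ≈ 18952.6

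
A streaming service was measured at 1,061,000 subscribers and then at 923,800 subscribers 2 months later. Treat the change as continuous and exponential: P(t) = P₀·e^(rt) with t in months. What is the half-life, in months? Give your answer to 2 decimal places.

half-life ≈ 10.01 months

r = ln(923800/1061000) / 2 = ln(0.87069) / 2 ≈ -0.069236 per month
half-life = ln 2 / |r| = 0.69315 / 0.069236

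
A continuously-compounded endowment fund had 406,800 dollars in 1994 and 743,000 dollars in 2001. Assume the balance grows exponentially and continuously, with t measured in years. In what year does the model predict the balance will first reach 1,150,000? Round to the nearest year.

year 2006

r = ln(743000/406800) / 7 = 0.60237/7 ≈ 0.086053 per year
t = ln(1150000/406800) / r = 1.0392/0.086053 ≈ 12.08 years after 1994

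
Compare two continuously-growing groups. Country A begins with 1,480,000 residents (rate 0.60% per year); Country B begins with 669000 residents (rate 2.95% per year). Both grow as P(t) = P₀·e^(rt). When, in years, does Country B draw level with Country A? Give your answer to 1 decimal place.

1480000·e^(0.006t) = 669000·e^(0.0295t)
1480000/669000 = e^((0.0295 − 0.006)t) → ln(2.21226) = 0.0235·t
t = 0.79401 / 0.0235

t ≈ 33.8 years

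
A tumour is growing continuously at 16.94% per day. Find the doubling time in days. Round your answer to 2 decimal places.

doubling time ≈ 4.09 days

doubling time = ln(2) / |r| = 0.69315 / 0.1694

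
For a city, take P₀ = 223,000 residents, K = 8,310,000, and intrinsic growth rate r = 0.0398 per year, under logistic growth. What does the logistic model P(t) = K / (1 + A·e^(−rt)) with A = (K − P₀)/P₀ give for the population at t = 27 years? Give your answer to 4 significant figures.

A = (8310000 − 223000)/223000 = 36.26457
P(27) = 8310000 / (1 + 36.26457·e^(−0.0398·27)) = 8310000 / (1 + 36.26457·0.341434)
= 8310000 / 13.38197 ≈ 620984.83

≈ 621,000 residents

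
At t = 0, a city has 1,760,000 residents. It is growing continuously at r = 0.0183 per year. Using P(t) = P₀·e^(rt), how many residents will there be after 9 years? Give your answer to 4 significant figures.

≈ 2,075,000 residents

P(9) = 1760000 · e^(0.0183·9) = 1760000 · e^(0.1647)
= 1760000 · 1.17904 ≈ 2075109.26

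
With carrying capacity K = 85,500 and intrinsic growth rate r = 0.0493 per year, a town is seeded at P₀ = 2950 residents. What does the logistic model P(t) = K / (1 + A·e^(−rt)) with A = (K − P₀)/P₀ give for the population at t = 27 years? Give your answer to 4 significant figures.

≈ 10,190 residents

A = (85500 − 2950)/2950 = 27.98305
P(27) = 85500 / (1 + 27.98305·e^(−0.0493·27)) = 85500 / (1 + 27.98305·0.264186)
= 85500 / 8.39274 ≈ 10187.37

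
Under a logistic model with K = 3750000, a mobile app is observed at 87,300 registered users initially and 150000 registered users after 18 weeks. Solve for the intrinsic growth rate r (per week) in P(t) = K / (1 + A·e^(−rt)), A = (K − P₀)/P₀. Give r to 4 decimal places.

r ≈ 0.0310 per week

A = (3750000 − 87300)/87300 = 41.95533
150000 = 3750000/(1 + 41.95533·e^(−r·18)) → e^(−18r) = (25 − 1)/41.95533 = 0.572037
r = −ln(0.572037)/18 = 0.55855/18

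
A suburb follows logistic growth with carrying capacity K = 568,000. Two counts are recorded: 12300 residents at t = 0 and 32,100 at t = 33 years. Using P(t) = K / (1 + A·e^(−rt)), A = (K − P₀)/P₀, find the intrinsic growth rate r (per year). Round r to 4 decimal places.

A = (568000 − 12300)/12300 = 45.17886
32100 = 568000/(1 + 45.17886·e^(−r·33)) → e^(−33r) = (17.6947 − 1)/45.17886 = 0.369525
r = −ln(0.369525)/33 = 0.99554/33

r ≈ 0.0302 per year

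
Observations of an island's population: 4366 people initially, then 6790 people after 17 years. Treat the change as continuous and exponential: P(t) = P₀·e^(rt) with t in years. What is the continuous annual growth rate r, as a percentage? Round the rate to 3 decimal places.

6790 = 4366 · e^(r·17)
e^(17r) = 6790/4366 = 1.5552
r = ln(1.5552) / 17 = 0.4416 / 17

r ≈ 2.598% per year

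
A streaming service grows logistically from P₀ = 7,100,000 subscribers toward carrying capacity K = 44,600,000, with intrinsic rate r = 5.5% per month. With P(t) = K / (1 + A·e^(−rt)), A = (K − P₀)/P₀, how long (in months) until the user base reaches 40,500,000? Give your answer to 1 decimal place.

A = (44600000 − 7100000)/7100000 = 5.28169
40500000 = 44600000/(1 + 5.28169·e^(−0.055t)) → 1 + 5.28169·e^(−0.055t) = 1.10123
e^(−0.055t) = 0.019167 → t = ln(52.17279)/0.055 = 3.95456/0.055

t ≈ 71.9 months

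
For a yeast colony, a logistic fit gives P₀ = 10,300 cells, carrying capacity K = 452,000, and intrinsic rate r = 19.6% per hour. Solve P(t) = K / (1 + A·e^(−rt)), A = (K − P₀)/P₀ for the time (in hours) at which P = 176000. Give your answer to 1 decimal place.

A = (452000 − 10300)/10300 = 42.8835
176000 = 452000/(1 + 42.8835·e^(−0.196t)) → 1 + 42.8835·e^(−0.196t) = 2.56818
e^(−0.196t) = 0.036568 → t = ln(27.346)/0.196 = 3.30857/0.196

t ≈ 16.9 hours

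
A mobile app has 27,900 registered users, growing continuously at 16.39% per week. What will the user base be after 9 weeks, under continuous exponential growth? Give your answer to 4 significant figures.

P(9) = 27900 · e^(0.1639·9) = 27900 · e^(1.4751)
= 27900 · 4.37147 ≈ 121964.09

≈ 122,000 registered users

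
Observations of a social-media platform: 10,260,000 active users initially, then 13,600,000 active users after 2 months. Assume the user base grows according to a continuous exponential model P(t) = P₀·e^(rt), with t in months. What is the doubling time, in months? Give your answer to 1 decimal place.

r = ln(13600000/10260000) / 2 = ln(1.32554) / 2 ≈ 0.140908 per month
doubling time = ln 2 / |r| = 0.69315 / 0.140908

doubling time ≈ 4.9 months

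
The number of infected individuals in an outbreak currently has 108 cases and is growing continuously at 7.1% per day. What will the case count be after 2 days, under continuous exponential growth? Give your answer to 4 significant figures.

P(2) = 108 · e^(0.071·2) = 108 · e^(0.142)
= 108 · 1.15258 ≈ 124.48

≈ 124.5 cases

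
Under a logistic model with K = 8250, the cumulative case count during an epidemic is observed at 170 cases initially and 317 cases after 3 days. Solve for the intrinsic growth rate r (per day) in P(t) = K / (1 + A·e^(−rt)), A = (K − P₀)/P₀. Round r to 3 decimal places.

A = (8250 − 170)/170 = 47.52941
317 = 8250/(1 + 47.52941·e^(−r·3)) → e^(−3r) = (26.02524 − 1)/47.52941 = 0.526521
r = −ln(0.526521)/3 = 0.64146/3

r ≈ 0.214 per day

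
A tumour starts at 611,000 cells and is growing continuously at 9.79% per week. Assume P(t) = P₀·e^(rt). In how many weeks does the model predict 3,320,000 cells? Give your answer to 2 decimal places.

3320000 = 611000 · e^(0.0979·t)
t = ln(3320000/611000) / 0.0979 = ln(5.43372) / 0.0979 = 1.69262 / 0.0979

t ≈ 17.29 weeks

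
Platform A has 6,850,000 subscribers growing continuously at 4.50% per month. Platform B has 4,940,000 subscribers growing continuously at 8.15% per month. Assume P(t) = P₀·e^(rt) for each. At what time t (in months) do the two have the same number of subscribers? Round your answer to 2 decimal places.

6850000·e^(0.045t) = 4940000·e^(0.0815t)
6850000/4940000 = e^((0.0815 − 0.045)t) → ln(1.38664) = 0.0365·t
t = 0.32688 / 0.0365

t ≈ 8.96 months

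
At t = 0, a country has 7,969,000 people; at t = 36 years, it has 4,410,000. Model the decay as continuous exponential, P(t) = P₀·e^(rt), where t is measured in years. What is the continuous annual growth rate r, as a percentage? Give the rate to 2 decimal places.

4410000 = 7969000 · e^(r·36)
e^(36r) = 4410000/7969000 = 0.55339
r = ln(0.55339) / 36 = -0.59168 / 36

r ≈ -1.64% per year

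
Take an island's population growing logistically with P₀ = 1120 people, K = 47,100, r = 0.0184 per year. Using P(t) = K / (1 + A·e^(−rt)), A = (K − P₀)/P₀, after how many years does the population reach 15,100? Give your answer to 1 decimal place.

t ≈ 161.1 years

A = (47100 − 1120)/1120 = 41.05357
15100 = 47100/(1 + 41.05357·e^(−0.0184t)) → 1 + 41.05357·e^(−0.0184t) = 3.11921
e^(−0.0184t) = 0.05162 → t = ln(19.37215)/0.0184 = 2.96384/0.0184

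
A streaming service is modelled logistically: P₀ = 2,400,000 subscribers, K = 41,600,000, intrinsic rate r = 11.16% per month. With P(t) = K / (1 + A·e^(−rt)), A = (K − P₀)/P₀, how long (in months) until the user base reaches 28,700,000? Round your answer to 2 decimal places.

t ≈ 32.19 months

A = (41600000 − 2400000)/2400000 = 16.33333
28700000 = 41600000/(1 + 16.33333·e^(−0.1116t)) → 1 + 16.33333·e^(−0.1116t) = 1.44948
e^(−0.1116t) = 0.027519 → t = ln(36.3385)/0.1116 = 3.59288/0.1116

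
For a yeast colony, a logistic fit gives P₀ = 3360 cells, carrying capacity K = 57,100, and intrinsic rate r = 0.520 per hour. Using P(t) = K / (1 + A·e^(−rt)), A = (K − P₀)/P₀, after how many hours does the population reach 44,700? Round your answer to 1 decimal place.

A = (57100 − 3360)/3360 = 15.99405
44700 = 57100/(1 + 15.99405·e^(−0.52t)) → 1 + 15.99405·e^(−0.52t) = 1.2774
e^(−0.52t) = 0.017344 → t = ln(57.65596)/0.52 = 4.05449/0.52

t ≈ 7.8 hours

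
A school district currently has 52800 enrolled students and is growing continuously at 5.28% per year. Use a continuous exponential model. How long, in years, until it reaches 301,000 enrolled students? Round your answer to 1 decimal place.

301000 = 52800 · e^(0.0528·t)
t = ln(301000/52800) / 0.0528 = ln(5.70076) / 0.0528 = 1.7406 / 0.0528

t ≈ 33.0 years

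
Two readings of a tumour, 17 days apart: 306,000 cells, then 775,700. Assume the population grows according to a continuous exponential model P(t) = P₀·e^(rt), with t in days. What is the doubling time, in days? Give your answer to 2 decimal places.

r = ln(775700/306000) / 17 = ln(2.53497) / 17 ≈ 0.054717 per day
doubling time = ln 2 / |r| = 0.69315 / 0.054717

doubling time ≈ 12.67 days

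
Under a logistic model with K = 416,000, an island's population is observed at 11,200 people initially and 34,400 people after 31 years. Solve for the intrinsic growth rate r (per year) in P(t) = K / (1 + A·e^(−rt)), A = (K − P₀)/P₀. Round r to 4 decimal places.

r ≈ 0.0381 per year

A = (416000 − 11200)/11200 = 36.14286
34400 = 416000/(1 + 36.14286·e^(−r·31)) → e^(−31r) = (12.09302 − 1)/36.14286 = 0.306922
r = −ln(0.306922)/31 = 1.18116/31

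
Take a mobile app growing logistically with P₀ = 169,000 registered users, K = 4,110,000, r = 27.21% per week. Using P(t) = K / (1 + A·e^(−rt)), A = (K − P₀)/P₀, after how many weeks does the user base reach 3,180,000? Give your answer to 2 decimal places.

A = (4110000 − 169000)/169000 = 23.31953
3180000 = 4110000/(1 + 23.31953·e^(−0.2721t)) → 1 + 23.31953·e^(−0.2721t) = 1.29245
e^(−0.2721t) = 0.012541 → t = ln(79.73774)/0.2721 = 4.37874/0.2721

t ≈ 16.09 weeks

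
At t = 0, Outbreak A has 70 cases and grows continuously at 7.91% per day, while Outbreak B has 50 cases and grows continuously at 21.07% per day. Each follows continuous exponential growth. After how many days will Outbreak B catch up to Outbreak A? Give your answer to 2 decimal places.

70·e^(0.0791t) = 50·e^(0.2107t)
70/50 = e^((0.2107 − 0.0791)t) → ln(1.4) = 0.1316·t
t = 0.33647 / 0.1316

t ≈ 2.56 days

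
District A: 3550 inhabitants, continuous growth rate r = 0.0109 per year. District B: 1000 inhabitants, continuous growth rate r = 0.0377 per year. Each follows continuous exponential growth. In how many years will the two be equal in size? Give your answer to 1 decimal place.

3550·e^(0.0109t) = 1000·e^(0.0377t)
3550/1000 = e^((0.0377 − 0.0109)t) → ln(3.55) = 0.0268·t
t = 1.26695 / 0.0268

t ≈ 47.3 years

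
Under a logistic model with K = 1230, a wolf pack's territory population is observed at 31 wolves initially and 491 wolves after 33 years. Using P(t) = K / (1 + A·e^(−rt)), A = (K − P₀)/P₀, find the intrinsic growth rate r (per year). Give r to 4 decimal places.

A = (1230 − 31)/31 = 38.67742
491 = 1230/(1 + 38.67742·e^(−r·33)) → e^(−33r) = (2.50509 − 1)/38.67742 = 0.038914
r = −ln(0.038914)/33 = 3.2464/33

r ≈ 0.0984 per year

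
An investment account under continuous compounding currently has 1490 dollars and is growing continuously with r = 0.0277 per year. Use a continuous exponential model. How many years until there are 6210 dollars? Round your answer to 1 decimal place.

6210 = 1490 · e^(0.0277·t)
t = ln(6210/1490) / 0.0277 = ln(4.16779) / 0.0277 = 1.42738 / 0.0277

t ≈ 51.5 years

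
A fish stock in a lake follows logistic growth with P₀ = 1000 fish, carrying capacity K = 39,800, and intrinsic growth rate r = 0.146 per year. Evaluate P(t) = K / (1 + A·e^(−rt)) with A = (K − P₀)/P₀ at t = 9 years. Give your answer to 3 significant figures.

≈ 3,480 fish

A = (39800 − 1000)/1000 = 38.8
P(9) = 39800 / (1 + 38.8·e^(−0.146·9)) = 39800 / (1 + 38.8·0.268743)
= 39800 / 11.42723 ≈ 3482.91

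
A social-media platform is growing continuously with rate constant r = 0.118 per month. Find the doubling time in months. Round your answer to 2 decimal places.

doubling time = ln(2) / |r| = 0.69315 / 0.118

doubling time ≈ 5.87 months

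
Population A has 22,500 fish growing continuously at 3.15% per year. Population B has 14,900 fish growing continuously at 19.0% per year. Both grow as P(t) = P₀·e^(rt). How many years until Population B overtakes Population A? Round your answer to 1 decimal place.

22500·e^(0.0315t) = 14900·e^(0.19t)
22500/14900 = e^((0.19 − 0.0315)t) → ln(1.51007) = 0.1585·t
t = 0.41215 / 0.1585

t ≈ 2.6 years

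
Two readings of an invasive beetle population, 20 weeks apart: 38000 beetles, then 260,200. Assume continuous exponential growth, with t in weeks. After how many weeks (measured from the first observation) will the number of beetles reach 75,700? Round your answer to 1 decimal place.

t ≈ 7.2 weeks

r = ln(260200/38000) / 20 ≈ 0.096193 per week
t = ln(75700/38000) / r = 0.68919 / 0.096193 ≈ 7.165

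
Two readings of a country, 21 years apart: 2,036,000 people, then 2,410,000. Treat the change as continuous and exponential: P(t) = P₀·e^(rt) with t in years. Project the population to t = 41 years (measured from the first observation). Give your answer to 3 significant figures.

r = ln(2410000/2036000) / 21 ≈ 0.00803 per year
P(41) = 2036000 · e^(0.00803·41) = 2036000 · 1.38992 ≈ 2829884.61

≈ 2,830,000 people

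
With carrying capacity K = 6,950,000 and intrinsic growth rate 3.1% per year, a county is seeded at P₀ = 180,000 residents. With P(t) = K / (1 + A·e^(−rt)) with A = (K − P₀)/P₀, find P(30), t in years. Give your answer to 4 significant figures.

A = (6950000 − 180000)/180000 = 37.61111
P(30) = 6950000 / (1 + 37.61111·e^(−0.031·30)) = 6950000 / (1 + 37.61111·0.394554)
= 6950000 / 15.8396 ≈ 438773.61

≈ 438,800 residents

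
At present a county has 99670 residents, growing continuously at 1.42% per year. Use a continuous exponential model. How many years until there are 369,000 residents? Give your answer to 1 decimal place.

369000 = 99670 · e^(0.0142·t)
t = ln(369000/99670) / 0.0142 = ln(3.70222) / 0.0142 = 1.30893 / 0.0142

t ≈ 92.2 years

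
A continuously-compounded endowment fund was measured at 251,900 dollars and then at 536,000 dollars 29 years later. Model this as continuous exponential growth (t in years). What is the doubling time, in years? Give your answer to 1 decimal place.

doubling time ≈ 26.6 years

r = ln(536000/251900) / 29 = ln(2.12783) / 29 ≈ 0.026038 per year
doubling time = ln 2 / |r| = 0.69315 / 0.026038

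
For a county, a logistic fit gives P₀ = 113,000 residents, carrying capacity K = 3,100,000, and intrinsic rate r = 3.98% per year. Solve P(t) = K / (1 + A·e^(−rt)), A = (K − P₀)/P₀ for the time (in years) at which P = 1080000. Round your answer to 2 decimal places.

A = (3100000 − 113000)/113000 = 26.43363
1080000 = 3100000/(1 + 26.43363·e^(−0.0398t)) → 1 + 26.43363·e^(−0.0398t) = 2.87037
e^(−0.0398t) = 0.070757 → t = ln(14.13283)/0.0398 = 2.6485/0.0398

t ≈ 66.55 years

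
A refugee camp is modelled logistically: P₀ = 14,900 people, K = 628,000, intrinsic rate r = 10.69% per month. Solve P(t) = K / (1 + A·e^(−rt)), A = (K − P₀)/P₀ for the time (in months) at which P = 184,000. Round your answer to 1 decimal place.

t ≈ 26.5 months

A = (628000 − 14900)/14900 = 41.14765
184000 = 628000/(1 + 41.14765·e^(−0.1069t)) → 1 + 41.14765·e^(−0.1069t) = 3.41304
e^(−0.1069t) = 0.058644 → t = ln(17.05218)/0.1069 = 2.83628/0.1069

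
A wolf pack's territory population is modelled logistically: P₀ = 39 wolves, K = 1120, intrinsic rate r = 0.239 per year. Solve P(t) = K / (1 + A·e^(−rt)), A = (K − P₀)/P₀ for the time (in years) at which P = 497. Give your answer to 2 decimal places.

t ≈ 12.95 years

A = (1120 − 39)/39 = 27.71795
497 = 1120/(1 + 27.71795·e^(−0.239t)) → 1 + 27.71795·e^(−0.239t) = 2.25352
e^(−0.239t) = 0.045224 → t = ln(22.11207)/0.239 = 3.09612/0.239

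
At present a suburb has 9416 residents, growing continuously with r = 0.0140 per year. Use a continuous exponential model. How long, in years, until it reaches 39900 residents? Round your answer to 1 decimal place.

t ≈ 103.1 years

39900 = 9416 · e^(0.014·t)
t = ln(39900/9416) / 0.014 = ln(4.23747) / 0.014 = 1.44397 / 0.014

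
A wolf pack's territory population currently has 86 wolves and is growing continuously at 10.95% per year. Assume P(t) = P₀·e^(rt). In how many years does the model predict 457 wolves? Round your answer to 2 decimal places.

457 = 86 · e^(0.1095·t)
t = ln(457/86) / 0.1095 = ln(5.31395) / 0.1095 = 1.67034 / 0.1095

t ≈ 15.25 years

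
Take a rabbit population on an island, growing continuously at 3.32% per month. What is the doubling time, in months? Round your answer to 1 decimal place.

doubling time ≈ 20.9 months

doubling time = ln(2) / |r| = 0.69315 / 0.0332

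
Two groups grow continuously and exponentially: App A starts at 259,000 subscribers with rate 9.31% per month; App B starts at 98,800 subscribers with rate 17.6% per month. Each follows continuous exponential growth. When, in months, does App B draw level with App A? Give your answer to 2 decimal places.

259000·e^(0.0931t) = 98800·e^(0.176t)
259000/98800 = e^((0.176 − 0.0931)t) → ln(2.62146) = 0.0829·t
t = 0.96373 / 0.0829

t ≈ 11.63 months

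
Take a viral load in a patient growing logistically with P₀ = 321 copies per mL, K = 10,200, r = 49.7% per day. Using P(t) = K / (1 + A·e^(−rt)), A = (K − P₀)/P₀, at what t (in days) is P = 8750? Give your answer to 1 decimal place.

t ≈ 10.5 days

A = (10200 − 321)/321 = 30.7757
8750 = 10200/(1 + 30.7757·e^(−0.497t)) → 1 + 30.7757·e^(−0.497t) = 1.16571
e^(−0.497t) = 0.005385 → t = ln(185.71544)/0.497 = 5.22422/0.497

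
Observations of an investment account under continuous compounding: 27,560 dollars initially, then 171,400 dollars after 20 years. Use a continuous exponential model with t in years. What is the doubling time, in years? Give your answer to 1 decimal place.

r = ln(171400/27560) / 20 = ln(6.21916) / 20 ≈ 0.091382 per year
doubling time = ln 2 / |r| = 0.69315 / 0.091382

doubling time ≈ 7.6 years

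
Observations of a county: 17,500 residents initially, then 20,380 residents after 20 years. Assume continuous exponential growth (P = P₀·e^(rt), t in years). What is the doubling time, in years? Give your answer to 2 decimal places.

r = ln(20380/17500) / 20 = ln(1.16457) / 20 ≈ 0.007618 per year
doubling time = ln 2 / |r| = 0.69315 / 0.007618

doubling time ≈ 90.99 years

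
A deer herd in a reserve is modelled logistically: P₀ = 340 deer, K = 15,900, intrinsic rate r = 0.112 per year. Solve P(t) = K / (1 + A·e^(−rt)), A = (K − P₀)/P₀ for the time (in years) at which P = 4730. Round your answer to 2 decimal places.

t ≈ 26.47 years

A = (15900 − 340)/340 = 45.76471
4730 = 15900/(1 + 45.76471·e^(−0.112t)) → 1 + 45.76471·e^(−0.112t) = 3.36152
e^(−0.112t) = 0.051601 → t = ln(19.37932)/0.112 = 2.96421/0.112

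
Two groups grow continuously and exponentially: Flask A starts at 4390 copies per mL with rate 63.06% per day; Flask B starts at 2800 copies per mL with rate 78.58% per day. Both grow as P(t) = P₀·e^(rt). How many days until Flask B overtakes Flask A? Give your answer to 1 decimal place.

4390·e^(0.6306t) = 2800·e^(0.7858t)
4390/2800 = e^((0.7858 − 0.6306)t) → ln(1.56786) = 0.1552·t
t = 0.44971 / 0.1552

t ≈ 2.9 days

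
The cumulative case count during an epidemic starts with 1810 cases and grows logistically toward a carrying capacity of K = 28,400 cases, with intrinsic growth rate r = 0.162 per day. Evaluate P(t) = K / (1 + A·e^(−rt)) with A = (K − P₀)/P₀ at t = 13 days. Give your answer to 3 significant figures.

A = (28400 − 1810)/1810 = 14.69061
P(13) = 28400 / (1 + 14.69061·e^(−0.162·13)) = 28400 / (1 + 14.69061·0.121724)
= 28400 / 2.7882 ≈ 10185.79

≈ 10,200 cases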